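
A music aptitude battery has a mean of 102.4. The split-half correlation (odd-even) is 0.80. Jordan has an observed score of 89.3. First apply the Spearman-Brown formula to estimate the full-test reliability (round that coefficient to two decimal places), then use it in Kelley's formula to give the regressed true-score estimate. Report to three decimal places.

90.741

Spearman-Brown: ρ = 2r/(1 + r) = 2(0.80)/(1 + 0.80) = 1.600/1.80 = 0.8889 → 0.89
Weight the observed score by reliability and the mean by (1 − reliability): T̂ = 0.89·89.3 + 0.11·102.4 = 79.477 + 11.264 = 90.7410.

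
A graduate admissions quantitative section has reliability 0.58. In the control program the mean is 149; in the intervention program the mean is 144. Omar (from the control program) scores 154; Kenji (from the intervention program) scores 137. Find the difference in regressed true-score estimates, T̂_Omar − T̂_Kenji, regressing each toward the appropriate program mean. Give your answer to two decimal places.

11.96

T̂_Omar = 0.58(154) + 0.42(149) = 151.9000
T̂_Kenji = 0.58(137) + 0.42(144) = 139.9400
Difference = 151.9000 − 139.9400 = 11.9600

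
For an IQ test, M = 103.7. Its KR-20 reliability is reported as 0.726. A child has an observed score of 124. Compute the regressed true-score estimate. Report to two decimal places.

T̂ = ρX + (1 − ρ)μ
  = 0.726 × 124 + 0.274 × 103.7
  = 90.024 + 28.4138
  = 118.438
  ≈ 118.44

118.44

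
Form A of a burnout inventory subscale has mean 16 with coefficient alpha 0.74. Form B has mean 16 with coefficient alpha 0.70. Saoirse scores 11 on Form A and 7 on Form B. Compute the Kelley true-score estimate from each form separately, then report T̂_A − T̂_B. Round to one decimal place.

2.6

T̂_A = 0.74(11) + 0.26(16) = 12.300
T̂_B = 0.70(7) + 0.30(16) = 9.700
T̂_A − T̂_B = 2.600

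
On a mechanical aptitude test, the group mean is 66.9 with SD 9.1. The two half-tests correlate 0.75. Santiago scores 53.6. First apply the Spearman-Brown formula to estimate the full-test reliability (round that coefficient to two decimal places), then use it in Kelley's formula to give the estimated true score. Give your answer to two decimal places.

55.46

Spearman-Brown: ρ = 2r/(1 + r) = 2(0.75)/(1 + 0.75) = 1.500/1.75 = 0.8571 → 0.86
T̂ = 0.86(53.6) + 0.14(66.9) = 46.096 + 9.366 = 55.462 → 55.46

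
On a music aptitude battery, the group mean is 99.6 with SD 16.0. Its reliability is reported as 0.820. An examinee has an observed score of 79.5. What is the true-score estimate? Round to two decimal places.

Regress the observed score toward the mean by the unreliability: T̂ = 0.820·79.5 + 0.180·99.6 = 65.1900 + 17.9280 = 83.118.

83.12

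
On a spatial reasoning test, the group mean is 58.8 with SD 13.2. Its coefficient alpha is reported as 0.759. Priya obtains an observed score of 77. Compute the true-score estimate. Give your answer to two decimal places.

T̂ = ρX + (1 − ρ)μ
  = 0.759 × 77 + 0.241 × 58.8
  = 58.443 + 14.1708
  = 72.614
  ≈ 72.61

72.61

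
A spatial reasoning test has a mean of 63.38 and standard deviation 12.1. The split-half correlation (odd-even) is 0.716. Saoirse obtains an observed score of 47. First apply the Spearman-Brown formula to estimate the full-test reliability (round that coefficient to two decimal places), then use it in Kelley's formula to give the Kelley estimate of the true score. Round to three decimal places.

49.785

Spearman-Brown: ρ = 2r/(1 + r) = 2(0.716)/(1 + 0.716) = 1.4320/1.716 = 0.8345 → 0.83
T̂ = ρX + (1 − ρ)μ
  = 0.83 × 47 + 0.17 × 63.38
  = 39.01 + 10.7746
  = 49.7846
  ≈ 49.785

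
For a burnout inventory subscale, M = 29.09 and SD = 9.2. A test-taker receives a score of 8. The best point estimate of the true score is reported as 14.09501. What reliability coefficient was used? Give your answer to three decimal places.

0.711

T̂ = ρX + (1 − ρ)μ  ⇒  T̂ − μ = ρ(X − μ)
ρ = (T̂ − μ)/(X − μ) = (14.09501 − 29.09) / (8 − 29.09) = -14.99499 / -21.09 = 0.71100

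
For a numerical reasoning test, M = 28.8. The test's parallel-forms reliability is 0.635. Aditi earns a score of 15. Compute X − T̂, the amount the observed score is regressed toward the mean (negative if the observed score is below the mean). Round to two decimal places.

T̂ = 0.635(15) + 0.365(28.8) = 9.525 + 10.5120 = 20.0370 → 20.037
X − T̂ = 15 − 20.037 = -5.037 → -5.04

-5.04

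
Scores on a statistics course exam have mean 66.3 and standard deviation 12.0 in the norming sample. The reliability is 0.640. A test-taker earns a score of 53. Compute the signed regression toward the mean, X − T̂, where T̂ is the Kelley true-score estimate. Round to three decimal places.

-4.788

T̂ = ρX + (1 − ρ)μ
  = 0.640 × 53 + 0.360 × 66.3
  = 33.920 + 23.8680
  = 57.78800
  ≈ 57.7880
X − T̂ = 53 − 57.7880 = -4.7880 → -4.788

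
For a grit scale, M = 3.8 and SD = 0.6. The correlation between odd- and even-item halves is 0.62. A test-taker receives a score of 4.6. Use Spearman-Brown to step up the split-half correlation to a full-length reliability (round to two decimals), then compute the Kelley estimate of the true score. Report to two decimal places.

Spearman-Brown: ρ = 2r/(1 + r) = 2(0.62)/(1 + 0.62) = 1.240/1.62 = 0.7654 → 0.77
T̂ = 0.77(4.6) + 0.23(3.8) = 3.542 + 0.874 = 4.416 → 4.42

4.42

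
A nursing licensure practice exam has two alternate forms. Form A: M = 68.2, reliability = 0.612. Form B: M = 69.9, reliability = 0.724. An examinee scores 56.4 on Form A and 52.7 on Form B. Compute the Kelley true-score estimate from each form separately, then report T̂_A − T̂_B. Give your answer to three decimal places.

3.531

T̂_A = 0.612(56.4) + 0.388(68.2) = 60.97840
T̂_B = 0.724(52.7) + 0.276(69.9) = 57.44720
T̂_A − T̂_B = 3.53120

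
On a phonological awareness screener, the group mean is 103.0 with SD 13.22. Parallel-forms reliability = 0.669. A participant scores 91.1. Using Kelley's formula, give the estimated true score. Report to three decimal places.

95.039

T̂ = ρX + (1 − ρ)μ
  = 0.669 × 91.1 + 0.331 × 103.0
  = 60.9459 + 34.0930
  = 95.0389
  ≈ 95.039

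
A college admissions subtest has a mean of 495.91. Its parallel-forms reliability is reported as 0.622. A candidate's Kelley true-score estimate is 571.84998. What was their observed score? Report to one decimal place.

618.0

T̂ = ρX + (1 − ρ)μ  ⇒  X = (T̂ − (1 − ρ)μ) / ρ
X = (571.84998 − 0.378 × 495.91) / 0.622 = (571.84998 − 187.45398) / 0.622 = 384.39600 / 0.622 = 618.000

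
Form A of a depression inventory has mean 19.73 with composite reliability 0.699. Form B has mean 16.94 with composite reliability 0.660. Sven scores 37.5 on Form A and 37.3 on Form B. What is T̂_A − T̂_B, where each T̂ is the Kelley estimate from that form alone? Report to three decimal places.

1.774

T̂_A = 0.699(37.5) + 0.301(19.73) = 32.15123
T̂_B = 0.660(37.3) + 0.340(16.94) = 30.37760
T̂_A − T̂_B = 1.77363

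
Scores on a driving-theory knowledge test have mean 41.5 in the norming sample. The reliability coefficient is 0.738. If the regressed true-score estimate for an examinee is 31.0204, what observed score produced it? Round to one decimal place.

T̂ = ρX + (1 − ρ)μ  ⇒  X = (T̂ − (1 − ρ)μ) / ρ
X = (31.0204 − 0.262 × 41.5) / 0.738 = (31.0204 − 10.8730) / 0.738 = 20.1474 / 0.738 = 27.300

27.3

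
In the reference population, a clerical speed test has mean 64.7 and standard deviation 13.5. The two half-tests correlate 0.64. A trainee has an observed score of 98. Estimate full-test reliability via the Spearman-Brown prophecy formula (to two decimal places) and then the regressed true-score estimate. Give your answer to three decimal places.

Spearman-Brown: ρ = 2r/(1 + r) = 2(0.64)/(1 + 0.64) = 1.280/1.64 = 0.7805 → 0.78
Kelley's formula gives T̂ = 0.78·98 + 0.22·64.7 = 76.44 + 14.234 = 90.6740.

90.674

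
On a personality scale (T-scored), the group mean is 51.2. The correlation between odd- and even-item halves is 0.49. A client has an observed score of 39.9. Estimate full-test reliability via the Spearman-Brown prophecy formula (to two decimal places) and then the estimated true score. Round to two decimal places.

Spearman-Brown: ρ = 2r/(1 + r) = 2(0.49)/(1 + 0.49) = 0.980/1.49 = 0.6577 → 0.66
T̂ = 0.66(39.9) + 0.34(51.2) = 26.334 + 17.408 = 43.742 → 43.74

43.74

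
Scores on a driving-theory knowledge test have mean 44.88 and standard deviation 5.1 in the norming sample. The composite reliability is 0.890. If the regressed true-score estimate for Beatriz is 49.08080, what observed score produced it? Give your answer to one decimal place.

T̂ = ρX + (1 − ρ)μ  ⇒  X = (T̂ − (1 − ρ)μ) / ρ
X = (49.08080 − 0.110 × 44.88) / 0.890 = (49.08080 − 4.93680) / 0.890 = 44.14400 / 0.890 = 49.600

49.6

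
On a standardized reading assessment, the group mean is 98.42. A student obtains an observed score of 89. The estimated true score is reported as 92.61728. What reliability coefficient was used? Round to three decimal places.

T̂ = ρX + (1 − ρ)μ  ⇒  T̂ − μ = ρ(X − μ)
ρ = (T̂ − μ)/(X − μ) = (92.61728 − 98.42) / (89 − 98.42) = -5.80272 / -9.42 = 0.61600

0.616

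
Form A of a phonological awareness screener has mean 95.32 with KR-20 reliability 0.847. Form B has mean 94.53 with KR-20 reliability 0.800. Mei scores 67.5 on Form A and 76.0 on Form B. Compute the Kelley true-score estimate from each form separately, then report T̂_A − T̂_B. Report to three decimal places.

-7.950

T̂_A = 0.847(67.5) + 0.153(95.32) = 71.75646
T̂_B = 0.800(76.0) + 0.200(94.53) = 79.70600
T̂_A − T̂_B = -7.94954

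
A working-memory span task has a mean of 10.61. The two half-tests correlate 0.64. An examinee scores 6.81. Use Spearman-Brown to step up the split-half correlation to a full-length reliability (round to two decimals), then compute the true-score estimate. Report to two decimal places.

7.65

Spearman-Brown: ρ = 2r/(1 + r) = 2(0.64)/(1 + 0.64) = 1.280/1.64 = 0.7805 → 0.78
T̂ = 0.78(6.81) + 0.22(10.61) = 5.3118 + 2.3342 = 7.646 → 7.65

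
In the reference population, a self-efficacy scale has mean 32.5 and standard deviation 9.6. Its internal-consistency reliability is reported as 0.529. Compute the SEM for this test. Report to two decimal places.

6.59

SEM = SD · √(1 − ρ) = 9.6 × √0.471 = 9.6 × 0.6863 = 6.588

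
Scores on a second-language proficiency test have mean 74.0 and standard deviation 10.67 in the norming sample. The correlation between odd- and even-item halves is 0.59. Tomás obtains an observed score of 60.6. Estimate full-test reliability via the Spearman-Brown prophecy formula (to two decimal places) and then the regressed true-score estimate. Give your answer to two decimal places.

64.08

Spearman-Brown: ρ = 2r/(1 + r) = 2(0.59)/(1 + 0.59) = 1.180/1.59 = 0.7421 → 0.74
Weight the observed score by reliability and the mean by (1 − reliability): T̂ = 0.74·60.6 + 0.26·74.0 = 44.844 + 19.240 = 64.084.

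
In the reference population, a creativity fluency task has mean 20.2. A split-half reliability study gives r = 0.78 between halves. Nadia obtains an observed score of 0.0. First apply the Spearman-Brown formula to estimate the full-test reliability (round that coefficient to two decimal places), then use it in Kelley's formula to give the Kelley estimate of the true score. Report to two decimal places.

2.42

Spearman-Brown: ρ = 2r/(1 + r) = 2(0.78)/(1 + 0.78) = 1.560/1.78 = 0.8764 → 0.88
T̂ = ρX + (1 − ρ)μ
  = 0.88 × 0.0 + 0.12 × 20.2
  = 0.000 + 2.424
  = 2.424
  ≈ 2.42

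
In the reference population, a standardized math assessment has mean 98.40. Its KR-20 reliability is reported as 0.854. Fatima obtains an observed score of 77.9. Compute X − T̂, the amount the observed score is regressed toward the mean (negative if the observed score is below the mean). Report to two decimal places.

-2.99

T̂ = 0.854(77.9) + 0.146(98.40) = 66.5266 + 14.36640 = 80.8930 → 80.893
X − T̂ = 77.9 − 80.893 = -2.993 → -2.99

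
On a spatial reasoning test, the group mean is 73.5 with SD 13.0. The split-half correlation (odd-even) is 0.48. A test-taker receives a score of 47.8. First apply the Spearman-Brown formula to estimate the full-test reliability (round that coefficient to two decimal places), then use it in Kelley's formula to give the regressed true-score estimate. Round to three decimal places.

56.795

Spearman-Brown: ρ = 2r/(1 + r) = 2(0.48)/(1 + 0.48) = 0.960/1.48 = 0.6486 → 0.65
T̂ = ρX + (1 − ρ)μ
  = 0.65 × 47.8 + 0.35 × 73.5
  = 31.070 + 25.725
  = 56.7950
  ≈ 56.795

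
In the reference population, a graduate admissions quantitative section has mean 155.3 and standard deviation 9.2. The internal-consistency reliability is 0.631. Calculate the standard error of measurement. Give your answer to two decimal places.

5.59

SEM = SD · √(1 − ρ) = 9.2 × √0.369 = 9.2 × 0.6075 = 5.589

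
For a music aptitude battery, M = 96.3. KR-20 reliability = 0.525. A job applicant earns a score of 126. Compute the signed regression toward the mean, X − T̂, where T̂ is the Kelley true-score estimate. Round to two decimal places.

Weight the observed score by reliability and the mean by (1 − reliability): T̂ = 0.525·126 + 0.475·96.3 = 66.150 + 45.7425 = 111.8925.
X − T̂ = 126 − 111.893 = 14.107 → 14.11

14.11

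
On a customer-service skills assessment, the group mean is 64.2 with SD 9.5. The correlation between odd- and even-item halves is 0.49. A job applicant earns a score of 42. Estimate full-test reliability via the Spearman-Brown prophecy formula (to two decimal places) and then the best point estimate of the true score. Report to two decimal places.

49.55

Spearman-Brown: ρ = 2r/(1 + r) = 2(0.49)/(1 + 0.49) = 0.980/1.49 = 0.6577 → 0.66
Weight the observed score by reliability and the mean by (1 − reliability): T̂ = 0.66·42 + 0.34·64.2 = 27.72 + 21.828 = 49.548.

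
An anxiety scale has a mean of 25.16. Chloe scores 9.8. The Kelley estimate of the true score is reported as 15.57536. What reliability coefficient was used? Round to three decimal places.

T̂ = ρX + (1 − ρ)μ  ⇒  T̂ − μ = ρ(X − μ)
ρ = (T̂ − μ)/(X − μ) = (15.57536 − 25.16) / (9.8 − 25.16) = -9.58464 / -15.36 = 0.62400

0.624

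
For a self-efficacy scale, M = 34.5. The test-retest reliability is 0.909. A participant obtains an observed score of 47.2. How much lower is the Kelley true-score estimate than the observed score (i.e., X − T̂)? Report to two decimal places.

T̂ = 0.909(47.2) + 0.091(34.5) = 42.9048 + 3.1395 = 46.0443 → 46.044
X − T̂ = 47.2 − 46.044 = 1.156 → 1.16

1.16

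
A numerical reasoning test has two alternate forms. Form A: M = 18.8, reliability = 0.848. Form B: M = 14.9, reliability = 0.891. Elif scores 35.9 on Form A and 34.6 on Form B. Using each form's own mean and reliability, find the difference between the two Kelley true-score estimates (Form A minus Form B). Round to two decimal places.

T̂_A = 0.848(35.9) + 0.152(18.8) = 33.3008
T̂_B = 0.891(34.6) + 0.109(14.9) = 32.4527
T̂_A − T̂_B = 0.8481

0.85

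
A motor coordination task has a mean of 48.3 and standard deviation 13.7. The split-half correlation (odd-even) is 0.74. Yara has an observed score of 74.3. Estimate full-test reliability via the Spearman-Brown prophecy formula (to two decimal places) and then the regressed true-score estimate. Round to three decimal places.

70.400

Spearman-Brown: ρ = 2r/(1 + r) = 2(0.74)/(1 + 0.74) = 1.480/1.74 = 0.8506 → 0.85
Regress the observed score toward the mean by the unreliability: T̂ = 0.85·74.3 + 0.15·48.3 = 63.155 + 7.245 = 70.4000.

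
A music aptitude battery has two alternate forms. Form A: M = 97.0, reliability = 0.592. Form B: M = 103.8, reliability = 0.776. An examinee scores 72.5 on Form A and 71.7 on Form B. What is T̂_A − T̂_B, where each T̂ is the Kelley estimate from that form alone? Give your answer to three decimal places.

3.606

T̂_A = 0.592(72.5) + 0.408(97.0) = 82.49600
T̂_B = 0.776(71.7) + 0.224(103.8) = 78.89040
T̂_A − T̂_B = 3.60560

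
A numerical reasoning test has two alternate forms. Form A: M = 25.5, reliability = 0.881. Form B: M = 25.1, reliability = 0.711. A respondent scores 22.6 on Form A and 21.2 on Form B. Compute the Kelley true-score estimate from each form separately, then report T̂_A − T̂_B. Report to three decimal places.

0.618

T̂_A = 0.881(22.6) + 0.119(25.5) = 22.94510
T̂_B = 0.711(21.2) + 0.289(25.1) = 22.32710
T̂_A − T̂_B = 0.61800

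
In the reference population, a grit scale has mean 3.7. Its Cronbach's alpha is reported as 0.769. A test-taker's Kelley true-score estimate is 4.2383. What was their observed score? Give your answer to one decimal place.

4.4

T̂ = ρX + (1 − ρ)μ  ⇒  X = (T̂ − (1 − ρ)μ) / ρ
X = (4.2383 − 0.231 × 3.7) / 0.769 = (4.2383 − 0.8547) / 0.769 = 3.3836 / 0.769 = 4.400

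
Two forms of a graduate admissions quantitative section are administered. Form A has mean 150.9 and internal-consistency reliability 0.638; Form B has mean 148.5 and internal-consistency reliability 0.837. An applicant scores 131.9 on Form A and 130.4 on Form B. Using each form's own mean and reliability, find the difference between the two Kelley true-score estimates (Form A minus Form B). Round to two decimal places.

T̂_A = 0.638(131.9) + 0.362(150.9) = 138.7780
T̂_B = 0.837(130.4) + 0.163(148.5) = 133.3503
T̂_A − T̂_B = 5.4277

5.43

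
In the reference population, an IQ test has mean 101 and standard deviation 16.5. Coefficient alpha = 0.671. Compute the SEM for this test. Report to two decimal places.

9.46

SEM = SD · √(1 − ρ) = 16.5 × √0.329 = 16.5 × 0.5736 = 9.464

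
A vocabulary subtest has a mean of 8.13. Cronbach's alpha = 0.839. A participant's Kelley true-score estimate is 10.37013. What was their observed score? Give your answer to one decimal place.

10.8

T̂ = ρX + (1 − ρ)μ  ⇒  X = (T̂ − (1 − ρ)μ) / ρ
X = (10.37013 − 0.161 × 8.13) / 0.839 = (10.37013 − 1.30893) / 0.839 = 9.06120 / 0.839 = 10.800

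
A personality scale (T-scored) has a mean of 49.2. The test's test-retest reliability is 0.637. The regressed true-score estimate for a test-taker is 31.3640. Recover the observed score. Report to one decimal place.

21.2

T̂ = ρX + (1 − ρ)μ  ⇒  X = (T̂ − (1 − ρ)μ) / ρ
X = (31.3640 − 0.363 × 49.2) / 0.637 = (31.3640 − 17.8596) / 0.637 = 13.5044 / 0.637 = 21.200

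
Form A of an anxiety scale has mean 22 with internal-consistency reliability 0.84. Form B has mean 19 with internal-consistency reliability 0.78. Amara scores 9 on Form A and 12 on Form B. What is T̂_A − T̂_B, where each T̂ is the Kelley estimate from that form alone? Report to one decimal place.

-2.5

T̂_A = 0.84(9) + 0.16(22) = 11.080
T̂_B = 0.78(12) + 0.22(19) = 13.540
T̂_A − T̂_B = -2.460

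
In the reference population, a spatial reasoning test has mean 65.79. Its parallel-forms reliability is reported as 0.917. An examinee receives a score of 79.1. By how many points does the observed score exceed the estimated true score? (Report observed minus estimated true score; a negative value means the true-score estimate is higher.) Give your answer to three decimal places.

1.105

T̂ = 0.917(79.1) + 0.083(65.79) = 72.5347 + 5.46057 = 77.99527 → 77.9953
X − T̂ = 79.1 − 77.9953 = 1.1047 → 1.105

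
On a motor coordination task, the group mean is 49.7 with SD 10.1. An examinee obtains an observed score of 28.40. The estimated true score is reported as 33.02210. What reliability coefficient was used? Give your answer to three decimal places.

0.783

T̂ = ρX + (1 − ρ)μ  ⇒  T̂ − μ = ρ(X − μ)
ρ = (T̂ − μ)/(X − μ) = (33.02210 − 49.7) / (28.40 − 49.7) = -16.67790 / -21.30 = 0.78300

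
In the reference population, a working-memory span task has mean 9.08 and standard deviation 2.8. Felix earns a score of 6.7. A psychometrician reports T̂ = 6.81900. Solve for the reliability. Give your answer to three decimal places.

0.950

T̂ = ρX + (1 − ρ)μ  ⇒  T̂ − μ = ρ(X − μ)
ρ = (T̂ − μ)/(X − μ) = (6.81900 − 9.08) / (6.7 − 9.08) = -2.26100 / -2.38 = 0.95000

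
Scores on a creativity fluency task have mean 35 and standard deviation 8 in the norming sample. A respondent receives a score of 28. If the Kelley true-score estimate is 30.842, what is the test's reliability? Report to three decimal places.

0.594

T̂ = ρX + (1 − ρ)μ  ⇒  T̂ − μ = ρ(X − μ)
ρ = (T̂ − μ)/(X − μ) = (30.842 − 35) / (28 − 35) = -4.158 / -7.0 = 0.59400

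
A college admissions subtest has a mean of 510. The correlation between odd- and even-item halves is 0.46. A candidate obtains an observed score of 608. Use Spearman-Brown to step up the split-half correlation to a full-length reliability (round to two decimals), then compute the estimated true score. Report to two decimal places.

571.74

Spearman-Brown: ρ = 2r/(1 + r) = 2(0.46)/(1 + 0.46) = 0.920/1.46 = 0.6301 → 0.63
Kelley's formula gives T̂ = 0.63·608 + 0.37·510 = 383.04 + 188.70 = 571.740.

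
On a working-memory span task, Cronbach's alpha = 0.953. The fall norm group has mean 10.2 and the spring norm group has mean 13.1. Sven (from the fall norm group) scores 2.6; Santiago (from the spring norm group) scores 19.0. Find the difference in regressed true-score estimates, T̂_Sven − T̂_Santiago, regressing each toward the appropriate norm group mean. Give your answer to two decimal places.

-15.77

T̂_Sven = 0.953(2.6) + 0.047(10.2) = 2.9572
T̂_Santiago = 0.953(19.0) + 0.047(13.1) = 18.7227
Difference = 2.9572 − 18.7227 = -15.7655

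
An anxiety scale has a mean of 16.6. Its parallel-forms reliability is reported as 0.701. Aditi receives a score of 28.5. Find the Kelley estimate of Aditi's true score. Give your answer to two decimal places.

24.94

T̂ = ρX + (1 − ρ)μ
  = 0.701 × 28.5 + 0.299 × 16.6
  = 19.9785 + 4.9634
  = 24.942
  ≈ 24.94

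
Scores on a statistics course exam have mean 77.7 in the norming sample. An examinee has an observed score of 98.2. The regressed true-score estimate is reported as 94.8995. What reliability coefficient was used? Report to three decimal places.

T̂ = ρX + (1 − ρ)μ  ⇒  T̂ − μ = ρ(X − μ)
ρ = (T̂ − μ)/(X − μ) = (94.8995 − 77.7) / (98.2 − 77.7) = 17.1995 / 20.5 = 0.83900

0.839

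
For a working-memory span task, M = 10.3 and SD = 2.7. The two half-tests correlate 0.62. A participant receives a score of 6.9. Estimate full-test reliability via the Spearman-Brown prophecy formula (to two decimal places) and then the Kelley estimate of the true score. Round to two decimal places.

Spearman-Brown: ρ = 2r/(1 + r) = 2(0.62)/(1 + 0.62) = 1.240/1.62 = 0.7654 → 0.77
T̂ = 0.77(6.9) + 0.23(10.3) = 5.313 + 2.369 = 7.682 → 7.68

7.68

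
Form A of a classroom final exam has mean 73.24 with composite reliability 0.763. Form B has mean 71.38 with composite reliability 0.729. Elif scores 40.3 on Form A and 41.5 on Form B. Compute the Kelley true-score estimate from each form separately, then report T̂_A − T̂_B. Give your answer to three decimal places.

-1.491

T̂_A = 0.763(40.3) + 0.237(73.24) = 48.10678
T̂_B = 0.729(41.5) + 0.271(71.38) = 49.59748
T̂_A − T̂_B = -1.49070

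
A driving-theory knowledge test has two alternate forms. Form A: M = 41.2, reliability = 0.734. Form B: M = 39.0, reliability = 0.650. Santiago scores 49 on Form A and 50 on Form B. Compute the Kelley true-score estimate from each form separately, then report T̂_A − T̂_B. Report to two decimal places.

T̂_A = 0.734(49) + 0.266(41.2) = 46.9252
T̂_B = 0.650(50) + 0.350(39.0) = 46.1500
T̂_A − T̂_B = 0.7752

0.78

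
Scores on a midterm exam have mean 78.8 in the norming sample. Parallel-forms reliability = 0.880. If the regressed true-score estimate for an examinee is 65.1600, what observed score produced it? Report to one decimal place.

T̂ = ρX + (1 − ρ)μ  ⇒  X = (T̂ − (1 − ρ)μ) / ρ
X = (65.1600 − 0.120 × 78.8) / 0.880 = (65.1600 − 9.4560) / 0.880 = 55.7040 / 0.880 = 63.300

63.3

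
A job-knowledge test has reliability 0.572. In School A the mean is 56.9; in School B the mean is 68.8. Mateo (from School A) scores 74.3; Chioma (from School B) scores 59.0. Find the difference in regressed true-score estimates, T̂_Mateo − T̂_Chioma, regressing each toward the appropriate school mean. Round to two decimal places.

3.66

T̂_Mateo = 0.572(74.3) + 0.428(56.9) = 66.8528
T̂_Chioma = 0.572(59.0) + 0.428(68.8) = 63.1944
Difference = 66.8528 − 63.1944 = 3.6584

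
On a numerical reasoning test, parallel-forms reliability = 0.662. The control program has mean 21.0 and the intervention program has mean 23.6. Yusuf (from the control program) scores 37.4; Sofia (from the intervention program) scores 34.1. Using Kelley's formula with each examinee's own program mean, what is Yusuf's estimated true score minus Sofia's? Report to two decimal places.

T̂_Yusuf = 0.662(37.4) + 0.338(21.0) = 31.8568
T̂_Sofia = 0.662(34.1) + 0.338(23.6) = 30.5510
Difference = 31.8568 − 30.5510 = 1.3058

1.31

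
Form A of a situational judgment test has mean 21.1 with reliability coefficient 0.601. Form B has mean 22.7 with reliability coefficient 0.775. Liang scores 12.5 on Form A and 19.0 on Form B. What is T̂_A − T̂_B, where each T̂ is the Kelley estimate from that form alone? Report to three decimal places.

-3.901

T̂_A = 0.601(12.5) + 0.399(21.1) = 15.93140
T̂_B = 0.775(19.0) + 0.225(22.7) = 19.83250
T̂_A − T̂_B = -3.90110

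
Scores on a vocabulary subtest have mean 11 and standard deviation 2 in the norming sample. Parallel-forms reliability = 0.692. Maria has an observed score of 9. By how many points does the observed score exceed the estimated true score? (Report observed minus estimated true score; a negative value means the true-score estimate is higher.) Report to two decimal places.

T̂ = ρX + (1 − ρ)μ
  = 0.692 × 9 + 0.308 × 11
  = 6.228 + 3.388
  = 9.6160
  ≈ 9.616
X − T̂ = 9 − 9.616 = -0.616 → -0.62

-0.62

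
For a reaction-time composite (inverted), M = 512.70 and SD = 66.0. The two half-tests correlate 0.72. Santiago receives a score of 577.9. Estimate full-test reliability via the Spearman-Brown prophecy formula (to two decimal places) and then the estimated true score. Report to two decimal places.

567.47

Spearman-Brown: ρ = 2r/(1 + r) = 2(0.72)/(1 + 0.72) = 1.440/1.72 = 0.8372 → 0.84
T̂ = 0.84(577.9) + 0.16(512.70) = 485.436 + 82.0320 = 567.468 → 567.47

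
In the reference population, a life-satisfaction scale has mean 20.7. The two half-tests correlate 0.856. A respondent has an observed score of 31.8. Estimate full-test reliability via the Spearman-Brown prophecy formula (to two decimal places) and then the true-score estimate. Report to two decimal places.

30.91

Spearman-Brown: ρ = 2r/(1 + r) = 2(0.856)/(1 + 0.856) = 1.7120/1.856 = 0.9224 → 0.92
T̂ = ρX + (1 − ρ)μ
  = 0.92 × 31.8 + 0.08 × 20.7
  = 29.256 + 1.656
  = 30.912
  ≈ 30.91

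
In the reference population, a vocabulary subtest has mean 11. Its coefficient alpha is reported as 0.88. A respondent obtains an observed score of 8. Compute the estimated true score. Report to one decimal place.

8.4

T̂ = 0.88(8) + 0.12(11) = 7.04 + 1.32 = 8.36 → 8.4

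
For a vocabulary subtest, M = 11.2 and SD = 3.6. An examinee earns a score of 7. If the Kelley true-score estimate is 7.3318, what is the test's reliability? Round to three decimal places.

T̂ = ρX + (1 − ρ)μ  ⇒  T̂ − μ = ρ(X − μ)
ρ = (T̂ − μ)/(X − μ) = (7.3318 − 11.2) / (7 − 11.2) = -3.8682 / -4.2 = 0.92100

0.921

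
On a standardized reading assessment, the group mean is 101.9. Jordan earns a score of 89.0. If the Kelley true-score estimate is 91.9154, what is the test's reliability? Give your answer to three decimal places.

0.774

T̂ = ρX + (1 − ρ)μ  ⇒  T̂ − μ = ρ(X − μ)
ρ = (T̂ − μ)/(X − μ) = (91.9154 − 101.9) / (89.0 − 101.9) = -9.9846 / -12.9 = 0.77400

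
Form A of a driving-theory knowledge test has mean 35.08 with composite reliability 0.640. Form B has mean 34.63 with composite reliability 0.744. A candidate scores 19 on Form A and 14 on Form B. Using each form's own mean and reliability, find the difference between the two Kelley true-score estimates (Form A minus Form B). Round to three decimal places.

T̂_A = 0.640(19) + 0.360(35.08) = 24.78880
T̂_B = 0.744(14) + 0.256(34.63) = 19.28128
T̂_A − T̂_B = 5.50752

5.508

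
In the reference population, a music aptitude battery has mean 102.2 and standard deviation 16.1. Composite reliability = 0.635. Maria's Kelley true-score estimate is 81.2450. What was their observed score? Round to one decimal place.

69.2

T̂ = ρX + (1 − ρ)μ  ⇒  X = (T̂ − (1 − ρ)μ) / ρ
X = (81.2450 − 0.365 × 102.2) / 0.635 = (81.2450 − 37.3030) / 0.635 = 43.9420 / 0.635 = 69.200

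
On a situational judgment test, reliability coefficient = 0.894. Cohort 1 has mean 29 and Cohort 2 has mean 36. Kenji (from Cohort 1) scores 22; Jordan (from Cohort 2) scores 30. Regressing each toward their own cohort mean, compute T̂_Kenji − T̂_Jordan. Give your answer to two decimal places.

T̂_Kenji = 0.894(22) + 0.106(29) = 22.7420
T̂_Jordan = 0.894(30) + 0.106(36) = 30.6360
Difference = 22.7420 − 30.6360 = -7.8940

-7.89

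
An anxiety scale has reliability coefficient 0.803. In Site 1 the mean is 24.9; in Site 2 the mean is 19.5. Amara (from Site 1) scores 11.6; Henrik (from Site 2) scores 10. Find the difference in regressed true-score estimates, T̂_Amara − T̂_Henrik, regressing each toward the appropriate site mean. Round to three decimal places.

2.349

T̂_Amara = 0.803(11.6) + 0.197(24.9) = 14.22010
T̂_Henrik = 0.803(10) + 0.197(19.5) = 11.87150
Difference = 14.22010 − 11.87150 = 2.34860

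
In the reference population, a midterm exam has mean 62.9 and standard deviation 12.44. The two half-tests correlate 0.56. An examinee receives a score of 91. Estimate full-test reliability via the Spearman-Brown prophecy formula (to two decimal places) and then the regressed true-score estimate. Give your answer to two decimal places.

Spearman-Brown: ρ = 2r/(1 + r) = 2(0.56)/(1 + 0.56) = 1.120/1.56 = 0.7179 → 0.72
T̂ = ρX + (1 − ρ)μ
  = 0.72 × 91 + 0.28 × 62.9
  = 65.52 + 17.612
  = 83.132
  ≈ 83.13

83.13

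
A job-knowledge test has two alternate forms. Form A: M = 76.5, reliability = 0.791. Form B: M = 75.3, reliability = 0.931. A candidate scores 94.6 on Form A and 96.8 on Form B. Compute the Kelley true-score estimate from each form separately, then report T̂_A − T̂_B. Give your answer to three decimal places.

-4.499

T̂_A = 0.791(94.6) + 0.209(76.5) = 90.81710
T̂_B = 0.931(96.8) + 0.069(75.3) = 95.31650
T̂_A − T̂_B = -4.49940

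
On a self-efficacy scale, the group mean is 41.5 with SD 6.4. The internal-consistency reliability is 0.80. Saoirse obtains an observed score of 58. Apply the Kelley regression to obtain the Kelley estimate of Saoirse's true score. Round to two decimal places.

T̂ = ρX + (1 − ρ)μ
  = 0.80 × 58 + 0.20 × 41.5
  = 46.40 + 8.300
  = 54.700
  ≈ 54.70

54.70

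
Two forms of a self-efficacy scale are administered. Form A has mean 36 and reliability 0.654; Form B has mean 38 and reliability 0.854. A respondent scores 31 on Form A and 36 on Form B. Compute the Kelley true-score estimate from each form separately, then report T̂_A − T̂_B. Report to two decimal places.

-3.56

T̂_A = 0.654(31) + 0.346(36) = 32.7300
T̂_B = 0.854(36) + 0.146(38) = 36.2920
T̂_A − T̂_B = -3.5620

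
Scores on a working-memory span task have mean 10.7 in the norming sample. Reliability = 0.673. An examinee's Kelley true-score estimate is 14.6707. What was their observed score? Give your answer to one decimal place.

16.6

T̂ = ρX + (1 − ρ)μ  ⇒  X = (T̂ − (1 − ρ)μ) / ρ
X = (14.6707 − 0.327 × 10.7) / 0.673 = (14.6707 − 3.4989) / 0.673 = 11.1718 / 0.673 = 16.600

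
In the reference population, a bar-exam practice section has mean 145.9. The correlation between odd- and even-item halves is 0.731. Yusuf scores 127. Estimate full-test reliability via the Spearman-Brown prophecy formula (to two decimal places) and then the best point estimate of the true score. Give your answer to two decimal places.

Spearman-Brown: ρ = 2r/(1 + r) = 2(0.731)/(1 + 0.731) = 1.4620/1.731 = 0.8446 → 0.84
T̂ = ρX + (1 − ρ)μ
  = 0.84 × 127 + 0.16 × 145.9
  = 106.68 + 23.344
  = 130.024
  ≈ 130.02

130.02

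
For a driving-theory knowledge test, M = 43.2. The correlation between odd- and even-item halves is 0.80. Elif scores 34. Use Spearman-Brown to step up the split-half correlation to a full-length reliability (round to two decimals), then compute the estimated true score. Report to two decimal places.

35.01

Spearman-Brown: ρ = 2r/(1 + r) = 2(0.80)/(1 + 0.80) = 1.600/1.80 = 0.8889 → 0.89
T̂ = 0.89(34) + 0.11(43.2) = 30.26 + 4.752 = 35.012 → 35.01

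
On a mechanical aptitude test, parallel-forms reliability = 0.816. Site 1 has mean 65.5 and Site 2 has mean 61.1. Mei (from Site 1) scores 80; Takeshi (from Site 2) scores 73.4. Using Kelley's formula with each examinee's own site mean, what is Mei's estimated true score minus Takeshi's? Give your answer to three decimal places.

T̂_Mei = 0.816(80) + 0.184(65.5) = 77.33200
T̂_Takeshi = 0.816(73.4) + 0.184(61.1) = 71.13680
Difference = 77.33200 − 71.13680 = 6.19520

6.195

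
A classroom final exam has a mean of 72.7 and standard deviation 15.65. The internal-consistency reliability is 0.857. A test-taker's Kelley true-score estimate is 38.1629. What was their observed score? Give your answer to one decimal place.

T̂ = ρX + (1 − ρ)μ  ⇒  X = (T̂ − (1 − ρ)μ) / ρ
X = (38.1629 − 0.143 × 72.7) / 0.857 = (38.1629 − 10.3961) / 0.857 = 27.7668 / 0.857 = 32.400

32.4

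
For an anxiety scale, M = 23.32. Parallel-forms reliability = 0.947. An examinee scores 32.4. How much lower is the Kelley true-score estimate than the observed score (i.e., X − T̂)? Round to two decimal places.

0.48

T̂ = ρX + (1 − ρ)μ
  = 0.947 × 32.4 + 0.053 × 23.32
  = 30.6828 + 1.23596
  = 31.9188
  ≈ 31.919
X − T̂ = 32.4 − 31.919 = 0.481 → 0.48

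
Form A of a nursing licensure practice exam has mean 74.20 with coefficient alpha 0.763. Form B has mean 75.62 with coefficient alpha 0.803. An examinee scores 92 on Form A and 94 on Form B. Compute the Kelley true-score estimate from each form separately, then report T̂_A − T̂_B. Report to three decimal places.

-2.598

T̂_A = 0.763(92) + 0.237(74.20) = 87.78140
T̂_B = 0.803(94) + 0.197(75.62) = 90.37914
T̂_A − T̂_B = -2.59774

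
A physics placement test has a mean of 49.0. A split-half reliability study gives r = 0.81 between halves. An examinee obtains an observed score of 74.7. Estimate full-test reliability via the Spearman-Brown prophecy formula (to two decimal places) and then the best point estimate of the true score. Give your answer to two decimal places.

72.13

Spearman-Brown: ρ = 2r/(1 + r) = 2(0.81)/(1 + 0.81) = 1.620/1.81 = 0.8950 → 0.90
T̂ = 0.90(74.7) + 0.10(49.0) = 67.230 + 4.900 = 72.130 → 72.13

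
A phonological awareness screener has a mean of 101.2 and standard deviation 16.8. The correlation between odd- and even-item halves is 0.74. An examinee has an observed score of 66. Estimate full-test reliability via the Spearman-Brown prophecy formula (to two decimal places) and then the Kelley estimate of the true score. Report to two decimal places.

Spearman-Brown: ρ = 2r/(1 + r) = 2(0.74)/(1 + 0.74) = 1.480/1.74 = 0.8506 → 0.85
Weight the observed score by reliability and the mean by (1 − reliability): T̂ = 0.85·66 + 0.15·101.2 = 56.10 + 15.180 = 71.280.

71.28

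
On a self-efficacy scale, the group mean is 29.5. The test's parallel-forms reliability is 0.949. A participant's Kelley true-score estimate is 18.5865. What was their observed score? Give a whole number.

18

T̂ = ρX + (1 − ρ)μ  ⇒  X = (T̂ − (1 − ρ)μ) / ρ
X = (18.5865 − 0.051 × 29.5) / 0.949 = (18.5865 − 1.5045) / 0.949 = 17.0820 / 0.949 = 18.00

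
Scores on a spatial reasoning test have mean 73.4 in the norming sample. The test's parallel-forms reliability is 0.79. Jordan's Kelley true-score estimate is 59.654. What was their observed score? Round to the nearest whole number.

56

T̂ = ρX + (1 − ρ)μ  ⇒  X = (T̂ − (1 − ρ)μ) / ρ
X = (59.654 − 0.21 × 73.4) / 0.79 = (59.654 − 15.414) / 0.79 = 44.240 / 0.79 = 56.00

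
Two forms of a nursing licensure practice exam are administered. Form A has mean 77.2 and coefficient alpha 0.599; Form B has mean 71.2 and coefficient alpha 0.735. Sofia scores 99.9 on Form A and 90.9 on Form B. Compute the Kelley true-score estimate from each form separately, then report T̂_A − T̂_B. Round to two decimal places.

T̂_A = 0.599(99.9) + 0.401(77.2) = 90.7973
T̂_B = 0.735(90.9) + 0.265(71.2) = 85.6795
T̂_A − T̂_B = 5.1178

5.12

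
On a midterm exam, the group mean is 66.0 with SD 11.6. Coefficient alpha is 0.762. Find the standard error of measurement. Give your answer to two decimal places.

SEM = SD · √(1 − ρ) = 11.6 × √0.238 = 11.6 × 0.4879 = 5.659

5.66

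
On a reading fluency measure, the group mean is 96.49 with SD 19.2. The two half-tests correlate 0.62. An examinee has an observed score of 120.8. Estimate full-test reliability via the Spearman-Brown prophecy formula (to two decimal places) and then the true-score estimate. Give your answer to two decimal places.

Spearman-Brown: ρ = 2r/(1 + r) = 2(0.62)/(1 + 0.62) = 1.240/1.62 = 0.7654 → 0.77
Kelley's formula gives T̂ = 0.77·120.8 + 0.23·96.49 = 93.016 + 22.1927 = 115.209.

115.21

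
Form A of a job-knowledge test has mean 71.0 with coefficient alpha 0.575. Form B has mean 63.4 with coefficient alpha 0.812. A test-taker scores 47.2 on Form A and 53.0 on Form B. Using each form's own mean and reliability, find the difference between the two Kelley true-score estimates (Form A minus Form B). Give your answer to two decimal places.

2.36

T̂_A = 0.575(47.2) + 0.425(71.0) = 57.3150
T̂_B = 0.812(53.0) + 0.188(63.4) = 54.9552
T̂_A − T̂_B = 2.3598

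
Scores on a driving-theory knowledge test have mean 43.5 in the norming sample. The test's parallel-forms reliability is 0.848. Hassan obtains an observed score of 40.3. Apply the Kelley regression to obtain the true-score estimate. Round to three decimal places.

T̂ = ρX + (1 − ρ)μ
  = 0.848 × 40.3 + 0.152 × 43.5
  = 34.1744 + 6.6120
  = 40.7864
  ≈ 40.786

40.786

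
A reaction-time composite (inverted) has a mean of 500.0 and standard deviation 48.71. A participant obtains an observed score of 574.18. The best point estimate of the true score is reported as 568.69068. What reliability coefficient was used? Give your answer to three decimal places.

0.926

T̂ = ρX + (1 − ρ)μ  ⇒  T̂ − μ = ρ(X − μ)
ρ = (T̂ − μ)/(X − μ) = (568.69068 − 500.0) / (574.18 − 500.0) = 68.69068 / 74.18 = 0.92600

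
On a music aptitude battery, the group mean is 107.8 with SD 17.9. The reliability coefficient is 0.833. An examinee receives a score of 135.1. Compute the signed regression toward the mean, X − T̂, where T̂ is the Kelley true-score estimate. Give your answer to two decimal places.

4.56

T̂ = 0.833(135.1) + 0.167(107.8) = 112.5383 + 18.0026 = 130.5409 → 130.541
X − T̂ = 135.1 − 130.541 = 4.559 → 4.56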